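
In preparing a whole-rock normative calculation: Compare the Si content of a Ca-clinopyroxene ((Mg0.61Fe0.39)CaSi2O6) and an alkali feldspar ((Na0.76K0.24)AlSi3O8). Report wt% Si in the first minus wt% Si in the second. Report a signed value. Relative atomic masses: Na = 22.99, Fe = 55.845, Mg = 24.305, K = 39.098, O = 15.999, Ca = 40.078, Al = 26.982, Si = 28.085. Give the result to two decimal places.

-7.12 percentage points

First mineral: 56.170 g Si in 228.848 g formula = 24.54 wt% Si.
Second mineral: 84.255 g Si in 266.085 g formula = 31.66 wt% Si.
24.54% − 31.66% gives a difference of -7.12 percentage points.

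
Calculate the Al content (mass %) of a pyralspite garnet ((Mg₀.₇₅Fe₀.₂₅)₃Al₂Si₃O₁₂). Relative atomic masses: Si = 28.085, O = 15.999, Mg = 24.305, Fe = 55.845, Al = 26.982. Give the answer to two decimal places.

M((Mg₀.₇₅Fe₀.₂₅)₃Al₂Si₃O₁₂) = 426.777 g/mol.
Al contributes 2 × 26.982 = 53.964 g per mole.
53.964/426.777 = 0.1264 → 12.64%.

12.64 mass %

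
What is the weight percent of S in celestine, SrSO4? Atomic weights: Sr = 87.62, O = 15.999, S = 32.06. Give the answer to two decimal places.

17.45 mass %

M(SrSO4) = 183.676 g/mol.
S contributes 1 × 32.06 = 32.060 g per mole.
32.060/183.676 = 0.1745 → 17.45%.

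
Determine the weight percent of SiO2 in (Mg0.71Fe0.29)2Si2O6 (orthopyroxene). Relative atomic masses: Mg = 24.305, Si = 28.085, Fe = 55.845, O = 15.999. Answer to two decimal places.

54.85 wt%

M((Mg0.71Fe0.29)2Si2O6) = 219.067 g/mol; M(SiO2) = 60.083 g/mol.
Moles SiO2 per formula unit = 2 Si ÷ 1 = 2.0000.
SiO2 fraction = (2.0000 × 60.083) / 219.067 = 120.166/219.067 = 0.5485.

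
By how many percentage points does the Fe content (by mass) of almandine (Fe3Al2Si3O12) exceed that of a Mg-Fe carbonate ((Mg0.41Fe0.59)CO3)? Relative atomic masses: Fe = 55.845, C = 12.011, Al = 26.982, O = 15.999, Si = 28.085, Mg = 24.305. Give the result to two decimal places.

Fe in Fe3Al2Si3O12: molar mass 497.742 g/mol; 3×55.845 = 167.535 g → 33.66 wt%.
Fe in (Mg0.41Fe0.59)CO3: molar mass 102.922 g/mol; 0.59×55.845 = 32.949 g → 32.01 wt%.
Difference = 33.66 − 32.01 = 1.65 percentage points.

1.65 percentage points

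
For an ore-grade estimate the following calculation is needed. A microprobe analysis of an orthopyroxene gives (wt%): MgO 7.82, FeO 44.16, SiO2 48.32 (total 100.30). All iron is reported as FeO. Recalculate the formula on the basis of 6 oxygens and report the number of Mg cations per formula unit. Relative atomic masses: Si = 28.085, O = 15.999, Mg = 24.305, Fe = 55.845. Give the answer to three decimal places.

0.482 Mg apfu

MgO (M=40.304): mol = 0.19403; Mg = 0.19403, O = 0.19403.
FeO (M=71.844): mol = 0.61467; Fe = 0.61467, O = 0.61467.
SiO2 (M=60.083): mol = 0.80422; Si = 0.80422, O = 1.60844.
ΣO = 2.41714; factor = 6/ΣO = 2.48227.
Mg apfu = 0.19403 × 2.48227 = 0.482.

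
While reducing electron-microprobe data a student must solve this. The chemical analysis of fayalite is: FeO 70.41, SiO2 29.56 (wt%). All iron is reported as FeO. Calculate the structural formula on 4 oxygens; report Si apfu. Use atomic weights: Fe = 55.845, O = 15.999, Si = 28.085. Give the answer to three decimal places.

1.002 Si apfu

FeO: 70.41/71.844 = 0.98004 mol → 0.98004 mol Fe, 0.98004 mol O.
SiO2: 29.56/60.083 = 0.49199 mol → 0.49199 mol Si, 0.98398 mol O.
Total oxygen = 1.96402 mol. Normalization factor = 4/1.96402 = 2.03664.
Si per 4 O = 0.49199 × 2.03664 = 1.002.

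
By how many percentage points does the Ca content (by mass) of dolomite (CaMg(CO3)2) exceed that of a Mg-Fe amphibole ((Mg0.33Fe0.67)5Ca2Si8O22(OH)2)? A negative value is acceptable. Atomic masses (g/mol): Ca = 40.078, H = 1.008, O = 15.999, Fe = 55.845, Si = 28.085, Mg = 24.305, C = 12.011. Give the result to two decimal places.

13.00 percentage points

M(CaMg(CO3)2) = 184.399 g/mol, so wt% Ca = 40.078/184.399 × 100 = 21.73%.
M((Mg0.33Fe0.67)5Ca2Si8O22(OH)2) = 918.012 g/mol, so wt% Ca = 80.156/918.012 × 100 = 8.73%.
21.73 − 8.73 = 13.00 pp.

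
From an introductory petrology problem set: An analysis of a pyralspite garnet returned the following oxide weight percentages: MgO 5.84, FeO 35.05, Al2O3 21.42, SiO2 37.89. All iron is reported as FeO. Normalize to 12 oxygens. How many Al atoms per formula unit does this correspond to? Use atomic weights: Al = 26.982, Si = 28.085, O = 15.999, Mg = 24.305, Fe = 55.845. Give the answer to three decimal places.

MgO (M=40.304): mol = 0.14490; Mg = 0.14490, O = 0.14490.
FeO (M=71.844): mol = 0.48786; Fe = 0.48786, O = 0.48786.
Al2O3 (M=101.961): mol = 0.21008; Al = 0.42016, O = 0.63024.
SiO2 (M=60.083): mol = 0.63063; Si = 0.63063, O = 1.26126.
ΣO = 2.52426; factor = 12/ΣO = 4.75387.
Al apfu = 0.42016 × 4.75387 = 1.997.

1.997 Al apfu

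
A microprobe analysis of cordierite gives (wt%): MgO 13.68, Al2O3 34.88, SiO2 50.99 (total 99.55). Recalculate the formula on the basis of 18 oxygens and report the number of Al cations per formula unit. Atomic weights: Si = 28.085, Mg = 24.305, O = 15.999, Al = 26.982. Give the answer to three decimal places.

MgO (M=40.304): mol = 0.33942; Mg = 0.33942, O = 0.33942.
Al2O3 (M=101.961): mol = 0.34209; Al = 0.68418, O = 1.02627.
SiO2 (M=60.083): mol = 0.84866; Si = 0.84866, O = 1.69732.
ΣO = 3.06301; factor = 18/ΣO = 5.87657.
Al apfu = 0.68418 × 5.87657 = 4.021.

4.021 Al apfu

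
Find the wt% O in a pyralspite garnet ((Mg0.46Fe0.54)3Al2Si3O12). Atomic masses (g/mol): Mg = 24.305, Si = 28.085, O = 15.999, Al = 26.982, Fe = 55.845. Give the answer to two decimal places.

42.27 weight percent

Formula mass = 1.38·24.305 + 1.62·55.845 + 2·26.982 + 3·28.085 + 12·15.999 = 454.217 g/mol, of which 191.988 g is O.
So O makes up 191.988/454.217 = 0.4227 of the mass, i.e. 42.27%.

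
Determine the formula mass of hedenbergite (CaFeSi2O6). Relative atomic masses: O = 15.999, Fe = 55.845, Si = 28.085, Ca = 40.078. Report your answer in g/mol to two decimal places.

Ca: 1 × 40.078 = 40.0780
Fe: 1 × 55.845 = 55.8450
Si: 2 × 28.085 = 56.1700
O: 6 × 15.999 = 95.9940
Summing the contributions gives the formula mass.

248.09 g/mol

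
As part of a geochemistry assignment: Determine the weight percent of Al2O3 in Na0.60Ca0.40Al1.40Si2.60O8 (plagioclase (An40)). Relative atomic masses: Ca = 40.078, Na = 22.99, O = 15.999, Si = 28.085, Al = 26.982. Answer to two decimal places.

Formula mass = 268.613 g/mol.
1.40 Al → 0.7000 mol Al2O3 per formula unit; M(Al2O3) = 101.961, so Al2O3 mass = 71.373 g.
71.373/268.613 × 100 = 26.57 wt%.

26.57 wt%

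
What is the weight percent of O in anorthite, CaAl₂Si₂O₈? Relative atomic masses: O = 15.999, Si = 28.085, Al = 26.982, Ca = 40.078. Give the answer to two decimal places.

46.01 mass %

M(CaAl₂Si₂O₈) = 278.204 g/mol.
O contributes 8 × 15.999 = 127.992 g per mole.
127.992/278.204 = 0.4601 → 46.01%.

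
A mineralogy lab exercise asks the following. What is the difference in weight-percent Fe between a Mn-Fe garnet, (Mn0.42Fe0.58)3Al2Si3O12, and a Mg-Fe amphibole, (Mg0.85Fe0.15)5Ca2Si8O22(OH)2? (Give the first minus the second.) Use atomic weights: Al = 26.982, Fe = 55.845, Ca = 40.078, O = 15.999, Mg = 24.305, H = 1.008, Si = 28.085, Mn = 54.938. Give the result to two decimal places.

M((Mn0.42Fe0.58)3Al2Si3O12) = 496.599 g/mol, so wt% Fe = 97.170/496.599 × 100 = 19.57%.
M((Mg0.85Fe0.15)5Ca2Si8O22(OH)2) = 836.008 g/mol, so wt% Fe = 41.884/836.008 × 100 = 5.01%.
19.57 − 5.01 = 14.56 pp.

14.56 percentage points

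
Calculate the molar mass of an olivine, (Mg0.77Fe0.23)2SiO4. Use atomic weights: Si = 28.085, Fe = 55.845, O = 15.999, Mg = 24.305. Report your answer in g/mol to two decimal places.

155.20 g/mol

Mg: 1.54 × 24.305 = 37.4297
Fe: 0.46 × 55.845 = 25.6887
Si: 1 × 28.085 = 28.0850
O: 4 × 15.999 = 63.9960
Summing the contributions gives the formula mass.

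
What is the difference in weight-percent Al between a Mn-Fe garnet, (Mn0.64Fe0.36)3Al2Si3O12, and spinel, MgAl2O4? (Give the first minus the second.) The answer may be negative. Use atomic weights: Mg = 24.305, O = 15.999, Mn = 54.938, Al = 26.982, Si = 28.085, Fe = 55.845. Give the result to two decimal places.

-27.05 percentage points

M((Mn0.64Fe0.36)3Al2Si3O12) = 496.001 g/mol, so wt% Al = 53.964/496.001 × 100 = 10.88%.
M(MgAl2O4) = 142.265 g/mol, so wt% Al = 53.964/142.265 × 100 = 37.93%.
10.88 − 37.93 = -27.05 pp.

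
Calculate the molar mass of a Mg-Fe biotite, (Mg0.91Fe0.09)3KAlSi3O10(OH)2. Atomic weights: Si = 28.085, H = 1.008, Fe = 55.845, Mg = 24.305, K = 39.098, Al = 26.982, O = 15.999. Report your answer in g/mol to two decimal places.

425.77 g/mol

The formula mass is the sum 2.73·24.305 + 0.27·55.845 + 1·39.098 + 1·26.982 + 3·28.085 + 12·15.999 + 2·1.008.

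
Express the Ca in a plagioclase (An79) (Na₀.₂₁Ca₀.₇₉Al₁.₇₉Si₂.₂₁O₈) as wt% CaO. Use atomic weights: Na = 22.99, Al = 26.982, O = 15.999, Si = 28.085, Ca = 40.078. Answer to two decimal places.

M(Na₀.₂₁Ca₀.₇₉Al₁.₇₉Si₂.₂₁O₈) = 274.847 g/mol; M(CaO) = 56.077 g/mol.
Moles CaO per formula unit = 0.79 Ca ÷ 1 = 0.7900.
CaO fraction = (0.7900 × 56.077) / 274.847 = 44.301/274.847 = 0.1612.

16.12 wt%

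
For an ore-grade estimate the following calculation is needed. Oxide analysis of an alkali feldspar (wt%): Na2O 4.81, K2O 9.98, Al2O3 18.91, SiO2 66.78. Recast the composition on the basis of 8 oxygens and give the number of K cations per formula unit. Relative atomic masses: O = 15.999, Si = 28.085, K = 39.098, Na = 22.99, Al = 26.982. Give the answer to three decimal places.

Na2O (M=61.979): mol = 0.07761; Na = 0.15522, O = 0.07761.
K2O (M=94.195): mol = 0.10595; K = 0.21190, O = 0.10595.
Al2O3 (M=101.961): mol = 0.18546; Al = 0.37092, O = 0.55638.
SiO2 (M=60.083): mol = 1.11146; Si = 1.11146, O = 2.22292.
ΣO = 2.96286; factor = 8/ΣO = 2.70009.
K apfu = 0.21190 × 2.70009 = 0.572.

0.572 K apfu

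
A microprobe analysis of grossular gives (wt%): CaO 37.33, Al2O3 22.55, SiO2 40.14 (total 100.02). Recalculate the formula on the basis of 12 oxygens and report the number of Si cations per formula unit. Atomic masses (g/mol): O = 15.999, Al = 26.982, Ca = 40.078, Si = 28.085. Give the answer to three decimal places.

3.008 Si apfu

CaO: 37.33/56.077 = 0.66569 mol → 0.66569 mol Ca, 0.66569 mol O.
Al2O3: 22.55/101.961 = 0.22116 mol → 0.44232 mol Al, 0.66348 mol O.
SiO2: 40.14/60.083 = 0.66808 mol → 0.66808 mol Si, 1.33616 mol O.
Total oxygen = 2.66533 mol. Normalization factor = 12/2.66533 = 4.50226.
Si per 12 O = 0.66808 × 4.50226 = 3.008.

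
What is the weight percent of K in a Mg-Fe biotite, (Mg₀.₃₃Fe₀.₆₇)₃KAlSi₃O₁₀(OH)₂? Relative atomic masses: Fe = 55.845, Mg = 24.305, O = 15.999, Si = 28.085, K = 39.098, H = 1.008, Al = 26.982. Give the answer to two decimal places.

M((Mg₀.₃₃Fe₀.₆₇)₃KAlSi₃O₁₀(OH)₂) = 480.649 g/mol.
K contributes 1 × 39.098 = 39.098 g per mole.
39.098/480.649 = 0.0813 → 8.13%.

8.13 weight percent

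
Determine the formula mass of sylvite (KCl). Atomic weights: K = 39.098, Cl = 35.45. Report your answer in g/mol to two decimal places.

M = 1·39.098 + 1·35.45

74.55 g/mol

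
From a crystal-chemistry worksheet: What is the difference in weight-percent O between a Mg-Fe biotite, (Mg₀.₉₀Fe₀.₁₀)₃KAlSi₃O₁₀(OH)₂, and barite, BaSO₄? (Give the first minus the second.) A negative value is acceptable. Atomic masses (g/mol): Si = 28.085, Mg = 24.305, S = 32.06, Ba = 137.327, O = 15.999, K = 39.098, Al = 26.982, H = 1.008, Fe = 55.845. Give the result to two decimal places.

17.57 percentage points

O in (Mg₀.₉₀Fe₀.₁₀)₃KAlSi₃O₁₀(OH)₂: molar mass 426.716 g/mol; 12×15.999 = 191.988 g → 44.99 wt%.
O in BaSO₄: molar mass 233.383 g/mol; 4×15.999 = 63.996 g → 27.42 wt%.
Difference = 44.99 − 27.42 = 17.57 percentage points.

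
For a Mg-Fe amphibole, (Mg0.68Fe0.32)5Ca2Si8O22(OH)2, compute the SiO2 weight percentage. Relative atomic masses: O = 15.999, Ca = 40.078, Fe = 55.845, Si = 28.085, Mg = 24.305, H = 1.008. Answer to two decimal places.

55.71 wt%

M((Mg0.68Fe0.32)5Ca2Si8O22(OH)2) = 862.817 g/mol; M(SiO2) = 60.083 g/mol.
Moles SiO2 per formula unit = 8 Si ÷ 1 = 8.0000.
SiO2 fraction = (8.0000 × 60.083) / 862.817 = 480.664/862.817 = 0.5571.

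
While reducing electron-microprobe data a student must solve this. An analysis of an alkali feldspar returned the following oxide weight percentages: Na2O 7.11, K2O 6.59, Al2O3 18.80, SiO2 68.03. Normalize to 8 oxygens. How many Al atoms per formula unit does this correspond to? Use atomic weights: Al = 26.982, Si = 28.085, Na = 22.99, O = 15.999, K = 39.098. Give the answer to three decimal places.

0.983 Al apfu

Na2O: 7.11/61.979 = 0.11472 mol → 0.22944 mol Na, 0.11472 mol O.
K2O: 6.59/94.195 = 0.06996 mol → 0.13992 mol K, 0.06996 mol O.
Al2O3: 18.80/101.961 = 0.18438 mol → 0.36876 mol Al, 0.55314 mol O.
SiO2: 68.03/60.083 = 1.13227 mol → 1.13227 mol Si, 2.26454 mol O.
Total oxygen = 3.00236 mol. Normalization factor = 8/3.00236 = 2.66457.
Al per 8 O = 0.36876 × 2.66457 = 0.983.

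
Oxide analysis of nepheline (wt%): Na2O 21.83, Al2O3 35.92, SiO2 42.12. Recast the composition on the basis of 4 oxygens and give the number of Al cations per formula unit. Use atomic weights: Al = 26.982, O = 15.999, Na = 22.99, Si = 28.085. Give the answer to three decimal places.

Na2O (M=61.979): mol = 0.35222; Na = 0.70444, O = 0.35222.
Al2O3 (M=101.961): mol = 0.35229; Al = 0.70458, O = 1.05687.
SiO2 (M=60.083): mol = 0.70103; Si = 0.70103, O = 1.40206.
ΣO = 2.81115; factor = 4/ΣO = 1.42291.
Al apfu = 0.70458 × 1.42291 = 1.003.

1.003 Al apfu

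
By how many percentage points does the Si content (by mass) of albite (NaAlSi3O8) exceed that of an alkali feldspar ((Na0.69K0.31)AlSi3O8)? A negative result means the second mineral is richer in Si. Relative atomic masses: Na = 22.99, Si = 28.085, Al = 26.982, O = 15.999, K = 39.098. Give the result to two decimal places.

First mineral: 84.255 g Si in 262.219 g formula = 32.13 wt% Si.
Second mineral: 84.255 g Si in 267.212 g formula = 31.53 wt% Si.
32.13% − 31.53% gives a difference of 0.60 percentage points.

0.60 percentage points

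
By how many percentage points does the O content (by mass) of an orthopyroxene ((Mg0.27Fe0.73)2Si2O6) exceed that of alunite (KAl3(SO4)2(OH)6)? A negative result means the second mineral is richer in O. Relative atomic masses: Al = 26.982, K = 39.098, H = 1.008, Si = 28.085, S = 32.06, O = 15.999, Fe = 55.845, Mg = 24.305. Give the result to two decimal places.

M((Mg0.27Fe0.73)2Si2O6) = 246.822 g/mol, so wt% O = 95.994/246.822 × 100 = 38.89%.
M(KAl3(SO4)2(OH)6) = 414.198 g/mol, so wt% O = 223.986/414.198 × 100 = 54.08%.
38.89 − 54.08 = -15.19 pp.

-15.19 percentage points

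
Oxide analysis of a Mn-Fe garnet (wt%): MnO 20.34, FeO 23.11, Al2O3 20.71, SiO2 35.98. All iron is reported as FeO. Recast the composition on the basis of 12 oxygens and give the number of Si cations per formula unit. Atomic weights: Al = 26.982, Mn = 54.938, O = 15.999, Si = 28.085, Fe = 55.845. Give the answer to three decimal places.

2.975 Si apfu

20.34 wt% MnO ÷ 70.937 g/mol = 0.28673 mol, giving 0.28673 Mn and 0.28673 O.
23.11 wt% FeO ÷ 71.844 g/mol = 0.32167 mol, giving 0.32167 Fe and 0.32167 O.
20.71 wt% Al2O3 ÷ 101.961 g/mol = 0.20312 mol, giving 0.40624 Al and 0.60936 O.
35.98 wt% SiO2 ÷ 60.083 g/mol = 0.59884 mol, giving 0.59884 Si and 1.19768 O.
Oxygen sums to 2.41544; scaling by 12/2.41544 = 4.96804 puts the formula on 12 O.
Si: 0.59884 × 4.96804 = 2.975 atoms per formula unit.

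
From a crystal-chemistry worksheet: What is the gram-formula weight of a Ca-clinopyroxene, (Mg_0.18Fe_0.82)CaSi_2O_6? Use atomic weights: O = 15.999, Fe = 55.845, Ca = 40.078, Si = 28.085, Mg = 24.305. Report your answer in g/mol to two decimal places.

242.41 g/mol

The formula mass is the sum 0.18×24.305 + 0.82×55.845 + 1×40.078 + 2×28.085 + 6×15.999.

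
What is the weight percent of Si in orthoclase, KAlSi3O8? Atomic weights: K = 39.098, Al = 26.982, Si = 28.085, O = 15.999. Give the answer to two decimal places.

Molar mass of KAlSi3O8: 1*39.098 + 1*26.982 + 3*28.085 + 8*15.999 = 278.327 g/mol.
Mass of Si per formula unit: 3 × 28.085 = 84.255 g.
Weight fraction Si = 84.255 / 278.327 = 0.3027.

30.27 weight percent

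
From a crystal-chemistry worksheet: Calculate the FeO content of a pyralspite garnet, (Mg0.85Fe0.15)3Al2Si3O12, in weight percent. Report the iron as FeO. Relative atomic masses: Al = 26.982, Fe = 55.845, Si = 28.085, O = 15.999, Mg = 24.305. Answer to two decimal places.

M((Mg0.85Fe0.15)3Al2Si3O12) = 417.315 g/mol; M(FeO) = 71.844 g/mol.
Moles FeO per formula unit = 0.45 Fe ÷ 1 = 0.4500.
FeO fraction = (0.4500 × 71.844) / 417.315 = 32.330/417.315 = 0.0775.

7.75 wt%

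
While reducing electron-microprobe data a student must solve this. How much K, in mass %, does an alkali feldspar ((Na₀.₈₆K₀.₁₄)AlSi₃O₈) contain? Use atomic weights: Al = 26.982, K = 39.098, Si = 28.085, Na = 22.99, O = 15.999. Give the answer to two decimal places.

2.07 mass %

Molar mass of (Na₀.₈₆K₀.₁₄)AlSi₃O₈: 0.86·22.99 + 0.14·39.098 + 1·26.982 + 3·28.085 + 8·15.999 = 264.474 g/mol.
Mass of K per formula unit: 0.14 × 39.098 = 5.474 g.
Weight fraction K = 5.474 / 264.474 = 0.0207.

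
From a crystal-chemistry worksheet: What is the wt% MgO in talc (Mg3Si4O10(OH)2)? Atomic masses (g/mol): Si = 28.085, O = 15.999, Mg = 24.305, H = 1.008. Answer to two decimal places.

31.88 wt%

M(Mg3Si4O10(OH)2) = 379.259 g/mol; M(MgO) = 40.304 g/mol.
Moles MgO per formula unit = 3 Mg ÷ 1 = 3.0000.
MgO fraction = (3.0000 × 40.304) / 379.259 = 120.912/379.259 = 0.3188.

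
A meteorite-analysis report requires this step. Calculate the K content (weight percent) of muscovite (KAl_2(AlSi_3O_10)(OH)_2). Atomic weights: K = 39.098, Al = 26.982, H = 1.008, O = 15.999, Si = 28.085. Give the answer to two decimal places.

Molar mass of KAl_2(AlSi_3O_10)(OH)_2: 1×39.098 + 3×26.982 + 3×28.085 + 12×15.999 + 2×1.008 = 398.303 g/mol.
Mass of K per formula unit: 1 × 39.098 = 39.098 g.
Weight fraction K = 39.098 / 398.303 = 0.0982.

9.82 weight percent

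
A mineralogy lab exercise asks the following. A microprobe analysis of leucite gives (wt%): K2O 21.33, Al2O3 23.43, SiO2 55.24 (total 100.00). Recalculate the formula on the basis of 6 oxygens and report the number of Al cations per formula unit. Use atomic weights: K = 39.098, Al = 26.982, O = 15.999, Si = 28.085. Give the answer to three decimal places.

1.001 Al apfu

K2O (M=94.195): mol = 0.22645; K = 0.45290, O = 0.22645.
Al2O3 (M=101.961): mol = 0.22979; Al = 0.45958, O = 0.68937.
SiO2 (M=60.083): mol = 0.91939; Si = 0.91939, O = 1.83878.
ΣO = 2.75460; factor = 6/ΣO = 2.17817.
Al apfu = 0.45958 × 2.17817 = 1.001.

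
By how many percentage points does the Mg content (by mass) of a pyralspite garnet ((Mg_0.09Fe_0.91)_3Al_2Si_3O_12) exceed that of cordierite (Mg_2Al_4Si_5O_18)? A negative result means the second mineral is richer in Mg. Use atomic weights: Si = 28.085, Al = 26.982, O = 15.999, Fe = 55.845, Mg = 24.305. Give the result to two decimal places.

M((Mg_0.09Fe_0.91)_3Al_2Si_3O_12) = 489.226 g/mol, so wt% Mg = 6.562/489.226 × 100 = 1.34%.
M(Mg_2Al_4Si_5O_18) = 584.945 g/mol, so wt% Mg = 48.610/584.945 × 100 = 8.31%.
1.34 − 8.31 = -6.97 pp.

-6.97 percentage points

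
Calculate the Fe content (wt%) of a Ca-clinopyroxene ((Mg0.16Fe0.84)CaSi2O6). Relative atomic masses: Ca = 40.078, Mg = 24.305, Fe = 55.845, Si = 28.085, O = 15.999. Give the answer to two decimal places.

Formula mass = 0.16×24.305 + 0.84×55.845 + 1×40.078 + 2×28.085 + 6×15.999 = 243.041 g/mol, of which 46.910 g is Fe.
So Fe makes up 46.910/243.041 = 0.1930 of the mass, i.e. 19.30%.

19.30 wt%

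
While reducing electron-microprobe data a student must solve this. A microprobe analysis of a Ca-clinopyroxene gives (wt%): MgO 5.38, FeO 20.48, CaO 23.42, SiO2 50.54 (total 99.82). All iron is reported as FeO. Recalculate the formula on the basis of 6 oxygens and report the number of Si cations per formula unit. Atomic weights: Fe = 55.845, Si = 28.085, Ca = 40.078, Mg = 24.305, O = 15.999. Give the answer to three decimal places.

5.38 wt% MgO ÷ 40.304 g/mol = 0.13349 mol, giving 0.13349 Mg and 0.13349 O.
20.48 wt% FeO ÷ 71.844 g/mol = 0.28506 mol, giving 0.28506 Fe and 0.28506 O.
23.42 wt% CaO ÷ 56.077 g/mol = 0.41764 mol, giving 0.41764 Ca and 0.41764 O.
50.54 wt% SiO2 ÷ 60.083 g/mol = 0.84117 mol, giving 0.84117 Si and 1.68234 O.
Oxygen sums to 2.51853; scaling by 6/2.51853 = 2.38234 puts the formula on 6 O.
Si: 0.84117 × 2.38234 = 2.004 atoms per formula unit.

2.004 Si apfu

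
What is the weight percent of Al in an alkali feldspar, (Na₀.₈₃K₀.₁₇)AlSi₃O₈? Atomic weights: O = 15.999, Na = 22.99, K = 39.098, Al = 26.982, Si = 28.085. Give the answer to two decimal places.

10.18 weight percent

Formula mass = 0.83·22.99 + 0.17·39.098 + 1·26.982 + 3·28.085 + 8·15.999 = 264.957 g/mol, of which 26.982 g is Al.
So Al makes up 26.982/264.957 = 0.1018 of the mass, i.e. 10.18%.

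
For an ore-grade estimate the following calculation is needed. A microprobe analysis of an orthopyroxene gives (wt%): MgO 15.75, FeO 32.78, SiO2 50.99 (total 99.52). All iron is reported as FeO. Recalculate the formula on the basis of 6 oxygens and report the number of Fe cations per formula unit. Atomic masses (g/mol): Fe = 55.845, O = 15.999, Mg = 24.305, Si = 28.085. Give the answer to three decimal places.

1.076 Fe apfu

15.75 wt% MgO ÷ 40.304 g/mol = 0.39078 mol, giving 0.39078 Mg and 0.39078 O.
32.78 wt% FeO ÷ 71.844 g/mol = 0.45627 mol, giving 0.45627 Fe and 0.45627 O.
50.99 wt% SiO2 ÷ 60.083 g/mol = 0.84866 mol, giving 0.84866 Si and 1.69732 O.
Oxygen sums to 2.54437; scaling by 6/2.54437 = 2.35815 puts the formula on 6 O.
Fe: 0.45627 × 2.35815 = 1.076 atoms per formula unit.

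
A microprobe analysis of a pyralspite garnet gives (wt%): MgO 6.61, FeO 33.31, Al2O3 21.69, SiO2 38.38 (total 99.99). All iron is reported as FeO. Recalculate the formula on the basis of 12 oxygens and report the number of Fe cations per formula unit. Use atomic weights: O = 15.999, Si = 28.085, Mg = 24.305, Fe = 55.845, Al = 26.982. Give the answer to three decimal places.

2.188 Fe apfu

MgO: 6.61/40.304 = 0.16400 mol → 0.16400 mol Mg, 0.16400 mol O.
FeO: 33.31/71.844 = 0.46364 mol → 0.46364 mol Fe, 0.46364 mol O.
Al2O3: 21.69/101.961 = 0.21273 mol → 0.42546 mol Al, 0.63819 mol O.
SiO2: 38.38/60.083 = 0.63878 mol → 0.63878 mol Si, 1.27756 mol O.
Total oxygen = 2.54339 mol. Normalization factor = 12/2.54339 = 4.71811.
Fe per 12 O = 0.46364 × 4.71811 = 2.188.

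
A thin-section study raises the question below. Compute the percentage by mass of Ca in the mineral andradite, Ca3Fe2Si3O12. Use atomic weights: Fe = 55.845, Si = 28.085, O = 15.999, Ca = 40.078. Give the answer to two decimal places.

Molar mass of Ca3Fe2Si3O12: 3*40.078 + 2*55.845 + 3*28.085 + 12*15.999 = 508.167 g/mol.
Mass of Ca per formula unit: 3 × 40.078 = 120.234 g.
Weight fraction Ca = 120.234 / 508.167 = 0.2366.

23.66 weight percent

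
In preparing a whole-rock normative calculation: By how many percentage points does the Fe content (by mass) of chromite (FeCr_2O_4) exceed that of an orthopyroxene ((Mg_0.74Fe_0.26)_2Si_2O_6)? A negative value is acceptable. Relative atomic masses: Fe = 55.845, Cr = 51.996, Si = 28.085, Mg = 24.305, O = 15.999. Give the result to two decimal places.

11.58 percentage points

Fe in FeCr_2O_4: molar mass 223.833 g/mol; 1×55.845 = 55.845 g → 24.95 wt%.
Fe in (Mg_0.74Fe_0.26)_2Si_2O_6: molar mass 217.175 g/mol; 0.52×55.845 = 29.039 g → 13.37 wt%.
Difference = 24.95 − 13.37 = 11.58 percentage points.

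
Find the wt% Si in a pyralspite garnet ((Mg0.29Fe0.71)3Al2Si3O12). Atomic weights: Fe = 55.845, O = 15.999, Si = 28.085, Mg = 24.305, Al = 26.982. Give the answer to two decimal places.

17.92 wt%

M((Mg0.29Fe0.71)3Al2Si3O12) = 470.302 g/mol.
Si contributes 3 × 28.085 = 84.255 g per mole.
84.255/470.302 = 0.1792 → 17.92%.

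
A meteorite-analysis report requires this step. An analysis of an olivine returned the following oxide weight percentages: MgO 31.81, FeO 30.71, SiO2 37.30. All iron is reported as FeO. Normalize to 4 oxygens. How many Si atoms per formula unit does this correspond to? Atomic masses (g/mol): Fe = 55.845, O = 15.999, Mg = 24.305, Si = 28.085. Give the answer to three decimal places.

MgO (M=40.304): mol = 0.78925; Mg = 0.78925, O = 0.78925.
FeO (M=71.844): mol = 0.42745; Fe = 0.42745, O = 0.42745.
SiO2 (M=60.083): mol = 0.62081; Si = 0.62081, O = 1.24162.
ΣO = 2.45832; factor = 4/ΣO = 1.62713.
Si apfu = 0.62081 × 1.62713 = 1.010.

1.010 Si apfu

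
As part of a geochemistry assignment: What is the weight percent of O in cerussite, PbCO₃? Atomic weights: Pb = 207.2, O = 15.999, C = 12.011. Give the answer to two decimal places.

Molar mass of PbCO₃: 1×207.2 + 1×12.011 + 3×15.999 = 267.208 g/mol.
Mass of O per formula unit: 3 × 15.999 = 47.997 g.
Weight fraction O = 47.997 / 267.208 = 0.1796.

17.96 mass %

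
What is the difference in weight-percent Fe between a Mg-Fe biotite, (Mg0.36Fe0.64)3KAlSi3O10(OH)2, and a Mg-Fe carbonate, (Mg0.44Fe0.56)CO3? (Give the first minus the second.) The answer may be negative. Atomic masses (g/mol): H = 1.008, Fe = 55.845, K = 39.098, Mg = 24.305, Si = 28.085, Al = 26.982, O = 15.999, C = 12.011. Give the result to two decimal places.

-8.23 percentage points

Fe in (Mg0.36Fe0.64)3KAlSi3O10(OH)2: molar mass 477.811 g/mol; 1.92×55.845 = 107.222 g → 22.44 wt%.
Fe in (Mg0.44Fe0.56)CO3: molar mass 101.975 g/mol; 0.56×55.845 = 31.273 g → 30.67 wt%.
Difference = 22.44 − 30.67 = -8.23 percentage points.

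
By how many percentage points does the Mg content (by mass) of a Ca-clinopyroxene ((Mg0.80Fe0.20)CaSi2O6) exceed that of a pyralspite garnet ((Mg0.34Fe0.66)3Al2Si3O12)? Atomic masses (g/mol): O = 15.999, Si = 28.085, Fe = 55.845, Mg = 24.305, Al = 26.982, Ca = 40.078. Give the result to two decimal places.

3.40 percentage points

Mg in (Mg0.80Fe0.20)CaSi2O6: molar mass 222.855 g/mol; 0.80×24.305 = 19.444 g → 8.72 wt%.
Mg in (Mg0.34Fe0.66)3Al2Si3O12: molar mass 465.571 g/mol; 1.02×24.305 = 24.791 g → 5.32 wt%.
Difference = 8.72 − 5.32 = 3.40 percentage points.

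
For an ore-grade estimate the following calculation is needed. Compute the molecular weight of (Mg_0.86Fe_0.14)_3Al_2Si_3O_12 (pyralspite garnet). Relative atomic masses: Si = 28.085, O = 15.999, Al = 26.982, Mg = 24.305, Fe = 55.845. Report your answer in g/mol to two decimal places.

416.37 g/mol

Mg: 2.58 × 24.305 = 62.7069
Fe: 0.42 × 55.845 = 23.4549
Al: 2 × 26.982 = 53.9640
Si: 3 × 28.085 = 84.2550
O: 12 × 15.999 = 191.9880
Summing the contributions gives the formula mass.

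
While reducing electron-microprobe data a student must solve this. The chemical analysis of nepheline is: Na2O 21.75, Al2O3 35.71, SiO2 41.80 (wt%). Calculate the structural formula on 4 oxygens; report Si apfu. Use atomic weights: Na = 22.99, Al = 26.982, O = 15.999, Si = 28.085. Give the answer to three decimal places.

0.996 Si apfu

Na2O: 21.75/61.979 = 0.35093 mol → 0.70186 mol Na, 0.35093 mol O.
Al2O3: 35.71/101.961 = 0.35023 mol → 0.70046 mol Al, 1.05069 mol O.
SiO2: 41.80/60.083 = 0.69570 mol → 0.69570 mol Si, 1.39140 mol O.
Total oxygen = 2.79302 mol. Normalization factor = 4/2.79302 = 1.43214.
Si per 4 O = 0.69570 × 1.43214 = 0.996.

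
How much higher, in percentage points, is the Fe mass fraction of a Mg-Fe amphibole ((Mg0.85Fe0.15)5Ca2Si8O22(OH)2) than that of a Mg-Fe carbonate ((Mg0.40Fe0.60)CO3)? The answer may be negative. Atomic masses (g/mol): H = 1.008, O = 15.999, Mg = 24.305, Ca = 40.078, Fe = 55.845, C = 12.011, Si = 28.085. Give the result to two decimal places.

First mineral: 41.884 g Fe in 836.008 g formula = 5.01 wt% Fe.
Second mineral: 33.507 g Fe in 103.237 g formula = 32.46 wt% Fe.
5.01% − 32.46% gives a difference of -27.45 percentage points.

-27.45 percentage points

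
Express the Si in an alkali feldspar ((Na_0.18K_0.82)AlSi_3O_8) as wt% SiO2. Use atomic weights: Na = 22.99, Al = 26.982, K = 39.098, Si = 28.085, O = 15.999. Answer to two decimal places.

65.44 wt%

Molar mass of (Na_0.18K_0.82)AlSi_3O_8 = 0.18·22.99 + 0.82·39.098 + 1·26.982 + 3·28.085 + 8·15.999 = 275.428 g/mol.
Each formula unit contains 3 Si, equivalent to 3/1 = 3.0000 mol SiO2.
M(SiO2) = 1×28.085 + 2×15.999 = 60.083 g/mol.
Mass of SiO2 per formula unit = 3.0000 × 60.083 = 180.249 g.
SiO2 wt% = 180.249 / 275.428 × 100 = 65.44%.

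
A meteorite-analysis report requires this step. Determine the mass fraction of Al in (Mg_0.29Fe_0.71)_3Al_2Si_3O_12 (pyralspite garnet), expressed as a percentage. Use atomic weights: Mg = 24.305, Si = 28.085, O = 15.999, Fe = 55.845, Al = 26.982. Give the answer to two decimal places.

11.47 wt%

Formula mass = 0.87*24.305 + 2.13*55.845 + 2*26.982 + 3*28.085 + 12*15.999 = 470.302 g/mol, of which 53.964 g is Al.
So Al makes up 53.964/470.302 = 0.1147 of the mass, i.e. 11.47%.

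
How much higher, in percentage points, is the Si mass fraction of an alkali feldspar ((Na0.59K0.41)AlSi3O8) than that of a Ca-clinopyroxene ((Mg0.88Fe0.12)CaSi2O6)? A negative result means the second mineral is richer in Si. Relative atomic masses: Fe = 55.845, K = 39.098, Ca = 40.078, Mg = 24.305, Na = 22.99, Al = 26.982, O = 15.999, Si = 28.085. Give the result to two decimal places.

5.85 percentage points

Si in (Na0.59K0.41)AlSi3O8: molar mass 268.823 g/mol; 3×28.085 = 84.255 g → 31.34 wt%.
Si in (Mg0.88Fe0.12)CaSi2O6: molar mass 220.332 g/mol; 2×28.085 = 56.170 g → 25.49 wt%.
Difference = 31.34 − 25.49 = 5.85 percentage points.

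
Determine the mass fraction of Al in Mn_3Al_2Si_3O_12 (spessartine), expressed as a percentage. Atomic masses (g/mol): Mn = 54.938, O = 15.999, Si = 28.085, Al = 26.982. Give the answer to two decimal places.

M(Mn_3Al_2Si_3O_12) = 495.021 g/mol.
Al contributes 2 × 26.982 = 53.964 g per mole.
53.964/495.021 = 0.1090 → 10.90%.

10.90 mass %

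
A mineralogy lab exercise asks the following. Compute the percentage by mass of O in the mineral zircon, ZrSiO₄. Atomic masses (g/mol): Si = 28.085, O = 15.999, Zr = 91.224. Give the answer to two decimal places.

M(ZrSiO₄) = 183.305 g/mol.
O contributes 4 × 15.999 = 63.996 g per mole.
63.996/183.305 = 0.3491 → 34.91%.

34.91 weight percent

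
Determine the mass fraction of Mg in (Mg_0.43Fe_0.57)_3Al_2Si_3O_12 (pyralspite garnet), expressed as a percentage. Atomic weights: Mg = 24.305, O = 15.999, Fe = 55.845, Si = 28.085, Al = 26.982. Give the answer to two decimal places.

Molar mass of (Mg_0.43Fe_0.57)_3Al_2Si_3O_12: 1.29×24.305 + 1.71×55.845 + 2×26.982 + 3×28.085 + 12×15.999 = 457.055 g/mol.
Mass of Mg per formula unit: 1.29 × 24.305 = 31.353 g.
Weight fraction Mg = 31.353 / 457.055 = 0.0686.

6.86 mass %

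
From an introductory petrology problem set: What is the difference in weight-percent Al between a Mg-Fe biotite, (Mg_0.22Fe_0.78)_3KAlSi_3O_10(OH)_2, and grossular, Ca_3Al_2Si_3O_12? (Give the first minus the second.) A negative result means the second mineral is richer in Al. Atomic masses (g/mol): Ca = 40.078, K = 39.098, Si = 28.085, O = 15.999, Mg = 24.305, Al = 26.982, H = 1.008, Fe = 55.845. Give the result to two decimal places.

First mineral: 26.982 g Al in 491.058 g formula = 5.49 wt% Al.
Second mineral: 53.964 g Al in 450.441 g formula = 11.98 wt% Al.
5.49% − 11.98% gives a difference of -6.49 percentage points.

-6.49 percentage points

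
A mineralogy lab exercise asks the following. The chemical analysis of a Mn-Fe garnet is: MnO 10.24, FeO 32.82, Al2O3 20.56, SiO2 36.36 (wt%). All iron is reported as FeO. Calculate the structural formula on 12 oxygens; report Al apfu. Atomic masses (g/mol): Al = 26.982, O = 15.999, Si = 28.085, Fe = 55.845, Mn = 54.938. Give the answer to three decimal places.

2.003 Al apfu

MnO: 10.24/70.937 = 0.14435 mol → 0.14435 mol Mn, 0.14435 mol O.
FeO: 32.82/71.844 = 0.45682 mol → 0.45682 mol Fe, 0.45682 mol O.
Al2O3: 20.56/101.961 = 0.20165 mol → 0.40330 mol Al, 0.60495 mol O.
SiO2: 36.36/60.083 = 0.60516 mol → 0.60516 mol Si, 1.21032 mol O.
Total oxygen = 2.41644 mol. Normalization factor = 12/2.41644 = 4.96598.
Al per 12 O = 0.40330 × 4.96598 = 2.003.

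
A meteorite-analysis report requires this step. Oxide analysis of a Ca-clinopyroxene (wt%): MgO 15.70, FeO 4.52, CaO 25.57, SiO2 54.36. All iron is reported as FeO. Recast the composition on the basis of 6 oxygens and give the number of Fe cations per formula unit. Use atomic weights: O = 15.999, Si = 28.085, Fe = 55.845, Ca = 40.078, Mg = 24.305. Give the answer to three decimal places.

MgO (M=40.304): mol = 0.38954; Mg = 0.38954, O = 0.38954.
FeO (M=71.844): mol = 0.06291; Fe = 0.06291, O = 0.06291.
CaO (M=56.077): mol = 0.45598; Ca = 0.45598, O = 0.45598.
SiO2 (M=60.083): mol = 0.90475; Si = 0.90475, O = 1.80950.
ΣO = 2.71793; factor = 6/ΣO = 2.20756.
Fe apfu = 0.06291 × 2.20756 = 0.139.

0.139 Fe apfu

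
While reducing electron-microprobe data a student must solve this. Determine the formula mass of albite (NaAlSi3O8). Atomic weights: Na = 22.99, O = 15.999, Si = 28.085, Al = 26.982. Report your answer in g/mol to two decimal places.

262.22 g/mol

Na: 1 × 22.99 = 22.9900
Al: 1 × 26.982 = 26.9820
Si: 3 × 28.085 = 84.2550
O: 8 × 15.999 = 127.9920
Summing the contributions gives the formula mass.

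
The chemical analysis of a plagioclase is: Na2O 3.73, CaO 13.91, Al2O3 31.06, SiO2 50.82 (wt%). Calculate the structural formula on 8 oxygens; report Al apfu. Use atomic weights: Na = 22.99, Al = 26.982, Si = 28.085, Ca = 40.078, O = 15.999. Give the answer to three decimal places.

3.73 wt% Na2O ÷ 61.979 g/mol = 0.06018 mol, giving 0.12036 Na and 0.06018 O.
13.91 wt% CaO ÷ 56.077 g/mol = 0.24805 mol, giving 0.24805 Ca and 0.24805 O.
31.06 wt% Al2O3 ÷ 101.961 g/mol = 0.30463 mol, giving 0.60926 Al and 0.91389 O.
50.82 wt% SiO2 ÷ 60.083 g/mol = 0.84583 mol, giving 0.84583 Si and 1.69166 O.
Oxygen sums to 2.91378; scaling by 8/2.91378 = 2.74557 puts the formula on 8 O.
Al: 0.60926 × 2.74557 = 1.673 atoms per formula unit.

1.673 Al apfu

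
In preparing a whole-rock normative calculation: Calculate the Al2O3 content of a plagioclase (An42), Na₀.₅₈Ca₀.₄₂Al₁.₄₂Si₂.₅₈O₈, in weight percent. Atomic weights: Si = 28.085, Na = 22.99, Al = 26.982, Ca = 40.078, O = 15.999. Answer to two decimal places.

26.92 wt%

Formula mass = 268.933 g/mol.
1.42 Al → 0.7100 mol Al2O3 per formula unit; M(Al2O3) = 101.961, so Al2O3 mass = 72.392 g.
72.392/268.933 × 100 = 26.92 wt%.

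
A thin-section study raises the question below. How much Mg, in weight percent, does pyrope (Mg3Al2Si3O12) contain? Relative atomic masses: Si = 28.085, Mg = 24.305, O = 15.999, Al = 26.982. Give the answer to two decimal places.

18.09 weight percent

Formula mass = 3·24.305 + 2·26.982 + 3·28.085 + 12·15.999 = 403.122 g/mol, of which 72.915 g is Mg.
So Mg makes up 72.915/403.122 = 0.1809 of the mass, i.e. 18.09%.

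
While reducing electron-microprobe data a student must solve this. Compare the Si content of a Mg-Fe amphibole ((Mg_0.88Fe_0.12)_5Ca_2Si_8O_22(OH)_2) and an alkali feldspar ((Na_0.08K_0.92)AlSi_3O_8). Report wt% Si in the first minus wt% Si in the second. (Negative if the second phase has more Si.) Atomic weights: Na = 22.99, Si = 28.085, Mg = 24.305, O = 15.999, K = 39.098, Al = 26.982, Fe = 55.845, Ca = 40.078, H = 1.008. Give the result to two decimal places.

-3.38 percentage points

M((Mg_0.88Fe_0.12)_5Ca_2Si_8O_22(OH)_2) = 831.277 g/mol, so wt% Si = 224.680/831.277 × 100 = 27.03%.
M((Na_0.08K_0.92)AlSi_3O_8) = 277.038 g/mol, so wt% Si = 84.255/277.038 × 100 = 30.41%.
27.03 − 30.41 = -3.38 pp.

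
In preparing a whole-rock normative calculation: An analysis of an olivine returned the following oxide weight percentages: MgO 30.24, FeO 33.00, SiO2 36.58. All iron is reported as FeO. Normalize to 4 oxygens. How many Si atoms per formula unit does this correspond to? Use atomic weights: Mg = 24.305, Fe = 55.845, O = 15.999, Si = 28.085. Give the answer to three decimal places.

1.003 Si apfu

MgO: 30.24/40.304 = 0.75030 mol → 0.75030 mol Mg, 0.75030 mol O.
FeO: 33.00/71.844 = 0.45933 mol → 0.45933 mol Fe, 0.45933 mol O.
SiO2: 36.58/60.083 = 0.60882 mol → 0.60882 mol Si, 1.21764 mol O.
Total oxygen = 2.42727 mol. Normalization factor = 4/2.42727 = 1.64794.
Si per 4 O = 0.60882 × 1.64794 = 1.003.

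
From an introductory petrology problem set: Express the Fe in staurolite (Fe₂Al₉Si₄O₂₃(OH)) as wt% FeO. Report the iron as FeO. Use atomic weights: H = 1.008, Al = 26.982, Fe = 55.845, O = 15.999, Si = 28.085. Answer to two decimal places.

Molar mass of Fe₂Al₉Si₄O₂₃(OH) = 2*55.845 + 9*26.982 + 4*28.085 + 24*15.999 + 1*1.008 = 851.852 g/mol.
Each formula unit contains 2 Fe, equivalent to 2/1 = 2.0000 mol FeO.
M(FeO) = 1×55.845 + 1×15.999 = 71.844 g/mol.
Mass of FeO per formula unit = 2.0000 × 71.844 = 143.688 g.
FeO wt% = 143.688 / 851.852 × 100 = 16.87%.

16.87 wt%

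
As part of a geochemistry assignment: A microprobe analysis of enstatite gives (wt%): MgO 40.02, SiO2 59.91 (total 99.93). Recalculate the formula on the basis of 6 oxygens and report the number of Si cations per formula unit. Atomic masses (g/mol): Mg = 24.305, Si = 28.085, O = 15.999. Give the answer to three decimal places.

40.02 wt% MgO ÷ 40.304 g/mol = 0.99295 mol, giving 0.99295 Mg and 0.99295 O.
59.91 wt% SiO2 ÷ 60.083 g/mol = 0.99712 mol, giving 0.99712 Si and 1.99424 O.
Oxygen sums to 2.98719; scaling by 6/2.98719 = 2.00858 puts the formula on 6 O.
Si: 0.99712 × 2.00858 = 2.003 atoms per formula unit.

2.003 Si apfu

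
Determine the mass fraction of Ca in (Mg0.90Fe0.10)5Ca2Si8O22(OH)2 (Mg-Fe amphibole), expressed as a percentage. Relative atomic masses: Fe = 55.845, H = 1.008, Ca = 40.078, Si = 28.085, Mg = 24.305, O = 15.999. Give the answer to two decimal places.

Molar mass of (Mg0.90Fe0.10)5Ca2Si8O22(OH)2: 4.50×24.305 + 0.50×55.845 + 2×40.078 + 8×28.085 + 24×15.999 + 2×1.008 = 828.123 g/mol.
Mass of Ca per formula unit: 2 × 40.078 = 80.156 g.
Weight fraction Ca = 80.156 / 828.123 = 0.0968.

9.68 mass %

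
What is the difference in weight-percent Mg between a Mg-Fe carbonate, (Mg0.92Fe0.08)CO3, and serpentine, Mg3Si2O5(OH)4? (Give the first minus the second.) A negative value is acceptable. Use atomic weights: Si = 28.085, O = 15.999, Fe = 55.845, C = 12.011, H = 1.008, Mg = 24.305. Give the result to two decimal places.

Mg in (Mg0.92Fe0.08)CO3: molar mass 86.836 g/mol; 0.92×24.305 = 22.361 g → 25.75 wt%.
Mg in Mg3Si2O5(OH)4: molar mass 277.108 g/mol; 3×24.305 = 72.915 g → 26.31 wt%.
Difference = 25.75 − 26.31 = -0.56 percentage points.

-0.56 percentage points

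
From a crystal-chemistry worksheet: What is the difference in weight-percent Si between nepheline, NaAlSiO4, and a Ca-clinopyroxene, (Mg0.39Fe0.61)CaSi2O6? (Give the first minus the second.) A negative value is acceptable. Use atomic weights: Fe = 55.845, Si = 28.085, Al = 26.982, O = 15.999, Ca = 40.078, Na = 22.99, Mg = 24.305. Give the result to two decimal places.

Si in NaAlSiO4: molar mass 142.053 g/mol; 1×28.085 = 28.085 g → 19.77 wt%.
Si in (Mg0.39Fe0.61)CaSi2O6: molar mass 235.786 g/mol; 2×28.085 = 56.170 g → 23.82 wt%.
Difference = 19.77 − 23.82 = -4.05 percentage points.

-4.05 percentage points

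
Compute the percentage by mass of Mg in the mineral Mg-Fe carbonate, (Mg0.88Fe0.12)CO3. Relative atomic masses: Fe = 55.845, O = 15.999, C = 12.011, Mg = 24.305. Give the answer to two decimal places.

Molar mass of (Mg0.88Fe0.12)CO3: 0.88×24.305 + 0.12×55.845 + 1×12.011 + 3×15.999 = 88.098 g/mol.
Mass of Mg per formula unit: 0.88 × 24.305 = 21.388 g.
Weight fraction Mg = 21.388 / 88.098 = 0.2428.

24.28 mass %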